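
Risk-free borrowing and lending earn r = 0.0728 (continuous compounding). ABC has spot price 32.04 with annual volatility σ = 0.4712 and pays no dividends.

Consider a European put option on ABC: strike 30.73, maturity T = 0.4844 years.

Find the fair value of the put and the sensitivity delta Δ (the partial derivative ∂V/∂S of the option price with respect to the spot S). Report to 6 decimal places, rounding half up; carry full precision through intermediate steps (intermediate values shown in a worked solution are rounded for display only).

σ√T = 0.4712·√0.4844 = 0.327950
d₁ = (ln(S/K) + (r+σ²/2)T) / (σ√T) = (ln(32.04/30.73) + (0.0728+0.4712²/2)·0.4844) / 0.327950 = (0.041746 + 0.089040) / 0.327950 = 0.398798
d₂ = d₁ − σ√T = 0.398798 − 0.327950 = 0.070848
e^{−rT} = 0.965350
N(−d₁) = 0.345021,  N(−d₂) = 0.471759
Put price V = K·e^{−rT}·N(−d₂) − S·N(−d₁) = 13.994844 − 11.054478 = 2.940365
Δ = −N(−d₁) = -0.345021

price = 2.940365
Δ = -0.345021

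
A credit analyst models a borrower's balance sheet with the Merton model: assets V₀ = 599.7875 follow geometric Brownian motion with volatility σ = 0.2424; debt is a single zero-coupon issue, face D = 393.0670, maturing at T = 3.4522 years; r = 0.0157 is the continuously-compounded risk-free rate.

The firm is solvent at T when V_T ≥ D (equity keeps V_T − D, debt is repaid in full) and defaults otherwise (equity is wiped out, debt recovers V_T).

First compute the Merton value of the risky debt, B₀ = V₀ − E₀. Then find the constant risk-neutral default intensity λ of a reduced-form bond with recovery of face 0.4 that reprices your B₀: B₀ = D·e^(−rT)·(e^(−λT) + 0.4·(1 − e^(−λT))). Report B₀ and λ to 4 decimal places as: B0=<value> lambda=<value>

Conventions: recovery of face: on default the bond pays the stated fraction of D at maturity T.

B0=356.7484 lambda=0.0209

Work the structural quantities from V₀ = 599.7875 against face 393.0670:
d₁ = [ln(V₀/D) + (r + σ²/2)T] / (σ√T)
   = [ln(599.7875/393.0670) + (0.0157 + 0.5·0.2424²)·3.4522] / (0.2424·√3.4522)
   = [0.422595 + 0.155621] / 0.450382 = 1.283837
d₂ = d₁ − σ√T = 1.283837 − 0.450382 = 0.833456
N(d₁) = 0.900401,  N(d₂) = 0.797706,  e^(−rT) = 0.947243
E₀ = V₀·N(d₁) − D·e^(−rT)·N(d₂)
   = 599.7875·0.900401 − 393.0670·0.947243·0.797706 = 243.039080
B₀ = V₀ − E₀ = 599.7875 − 243.039080 = 356.748420
e^(−λT) = (B₀·e^(rT)/D − 0.4)/(1 − 0.4) = (356.7484·1.055695/393.0670 − 0.4)/0.6 = 0.93025186
λ = −ln(0.93025186)/3.4522 = 0.020943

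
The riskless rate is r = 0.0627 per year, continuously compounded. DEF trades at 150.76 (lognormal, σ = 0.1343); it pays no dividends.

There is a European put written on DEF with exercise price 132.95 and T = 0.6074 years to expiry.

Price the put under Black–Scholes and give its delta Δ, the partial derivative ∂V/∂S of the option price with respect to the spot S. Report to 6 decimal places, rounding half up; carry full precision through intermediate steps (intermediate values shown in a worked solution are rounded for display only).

σ√T = 0.1343·√0.6074 = 0.104668
d₁ = (ln(S/K) + (r+σ²/2)T) / (σ√T) = (ln(150.76/132.95) + (0.0627+0.1343²/2)·0.6074) / 0.104668 = (0.125716 + 0.043562) / 0.104668 = 1.617284
d₂ = d₁ − σ√T = 1.617284 − 0.104668 = 1.512616
e^{−rT} = 0.962632
N(−d₁) = 0.052908,  N(−d₂) = 0.065189
Put price V = K·e^{−rT}·N(−d₂) − S·N(−d₁) = 8.342958 − 7.976480 = 0.366478
Δ = −N(−d₁) = -0.052908

price = 0.366478
Δ = -0.052908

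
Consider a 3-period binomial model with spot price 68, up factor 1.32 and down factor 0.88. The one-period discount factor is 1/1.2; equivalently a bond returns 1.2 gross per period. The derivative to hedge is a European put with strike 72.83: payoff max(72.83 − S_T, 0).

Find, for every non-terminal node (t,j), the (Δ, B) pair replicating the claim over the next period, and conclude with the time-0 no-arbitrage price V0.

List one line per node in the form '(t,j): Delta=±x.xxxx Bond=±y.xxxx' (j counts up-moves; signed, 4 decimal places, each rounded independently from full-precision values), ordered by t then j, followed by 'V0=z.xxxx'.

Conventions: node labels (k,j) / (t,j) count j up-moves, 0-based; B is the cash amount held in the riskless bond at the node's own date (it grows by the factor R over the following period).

Risk-neutral probability p* = (R−d)/(u−d) = (1.2−0.88)/(1.32−0.88) = 0.7273.
Payoffs at expiry: V(3,0)=26.4899, V(3,1)=3.3199, V(3,2)=0.0000, V(3,3)=0.0000
(2,0): S=52.6592. Δ = (V_up−V_dn)/(S_up−S_dn) = (3.3199−26.4899)/(69.5101−46.3401) = -1.0000. V = [p*·3.3199 + (1−p*)·26.4899]/1.2 = 8.0325. B = V − Δ·S = 60.6917.
(2,1): S=78.9888. Δ = (V_up−V_dn)/(S_up−S_dn) = (0.0000−3.3199)/(104.2652−69.5101) = -0.0955. V = [p*·0.0000 + (1−p*)·3.3199]/1.2 = 0.7545. B = V − Δ·S = 8.2996.
(2,2): S=118.4832. Δ = (V_up−V_dn)/(S_up−S_dn) = (0.0000−0.0000)/(156.3978−104.2652) = 0.0000. V = [p*·0.0000 + (1−p*)·0.0000]/1.2 = 0.0000. B = V − Δ·S = 0.0000.
(1,0): S=59.8400. Δ = (V_up−V_dn)/(S_up−S_dn) = (0.7545−8.0325)/(78.9888−52.6592) = -0.2764. V = [p*·0.7545 + (1−p*)·8.0325]/1.2 = 2.2828. B = V − Δ·S = 18.8236.
(1,1): S=89.7600. Δ = (V_up−V_dn)/(S_up−S_dn) = (0.0000−0.7545)/(118.4832−78.9888) = -0.0191. V = [p*·0.0000 + (1−p*)·0.7545]/1.2 = 0.1715. B = V − Δ·S = 1.8863.
(0,0): S=68.0000. Δ = (V_up−V_dn)/(S_up−S_dn) = (0.1715−2.2828)/(89.7600−59.8400) = -0.0706. V = [p*·0.1715 + (1−p*)·2.2828]/1.2 = 0.6228. B = V − Δ·S = 5.4213.
Verification: the root portfolio costs Δ(0,0)·S0 + B(0,0) = 0.6228, matching V0.

(0,0): Delta=-0.0706 Bond=5.4213
(1,0): Delta=-0.2764 Bond=18.8236
(1,1): Delta=-0.0191 Bond=1.8863
(2,0): Delta=-1.0000 Bond=60.6917
(2,1): Delta=-0.0955 Bond=8.2996
(2,2): Delta=0.0000 Bond=0.0000
V0=0.6228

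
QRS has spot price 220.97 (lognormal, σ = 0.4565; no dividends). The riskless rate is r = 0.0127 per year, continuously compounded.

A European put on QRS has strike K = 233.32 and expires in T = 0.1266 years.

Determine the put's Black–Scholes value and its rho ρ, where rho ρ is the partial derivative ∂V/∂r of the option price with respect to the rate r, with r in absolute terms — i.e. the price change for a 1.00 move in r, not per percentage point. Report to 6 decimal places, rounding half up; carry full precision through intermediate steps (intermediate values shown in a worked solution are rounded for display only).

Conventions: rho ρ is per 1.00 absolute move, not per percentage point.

σ√T = 0.4565·√0.1266 = 0.162427
d₁ = (ln(S/K) + (r+σ²/2)T) / (σ√T) = (ln(220.97/233.32) + (0.0127+0.4565²/2)·0.1266) / 0.162427 = (-0.054384 + 0.014799) / 0.162427 = -0.243709
d₂ = d₁ − σ√T = -0.243709 − 0.162427 = -0.406136
e^{−rT} = 0.998393
N(−d₁) = 0.596272,  N(−d₂) = 0.657679
Put price V = K·e^{−rT}·N(−d₂) − S·N(−d₁) = 153.203066 − 131.758222 = 21.444844
ρ = −K·T·e^{−rT}·N(−d₂) = -19.395508

price = 21.444844
ρ = -19.395508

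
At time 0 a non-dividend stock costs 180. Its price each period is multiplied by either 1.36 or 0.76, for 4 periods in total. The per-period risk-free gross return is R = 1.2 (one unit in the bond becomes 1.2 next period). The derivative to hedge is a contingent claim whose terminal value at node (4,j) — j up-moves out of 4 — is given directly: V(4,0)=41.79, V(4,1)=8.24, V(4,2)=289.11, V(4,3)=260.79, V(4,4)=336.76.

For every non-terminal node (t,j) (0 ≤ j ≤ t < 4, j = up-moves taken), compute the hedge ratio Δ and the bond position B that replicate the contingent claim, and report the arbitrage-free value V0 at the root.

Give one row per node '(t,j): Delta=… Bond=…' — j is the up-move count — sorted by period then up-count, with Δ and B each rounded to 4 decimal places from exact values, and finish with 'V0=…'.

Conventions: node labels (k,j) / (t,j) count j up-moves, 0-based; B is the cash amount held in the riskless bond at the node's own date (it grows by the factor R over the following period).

(0,0): Delta=0.3273 Bond=73.2745
(1,0): Delta=0.7804 Bond=25.9488
(1,1): Delta=0.2352 Bond=110.4678
(2,0): Delta=2.6320 Bond=-161.3735
(2,1): Delta=0.4041 Bond=101.1429
(2,2): Delta=0.2009 Bond=143.9862
(3,0): Delta=-0.7077 Bond=70.2389
(3,1): Delta=3.3107 Bond=-289.6072
(3,2): Delta=-0.1865 Bond=270.8183
(3,3): Delta=0.2796 Bond=137.1344
V0=132.1873

Under the risk-neutral measure, an up-move has probability p* = (R−d)/(u−d) = 0.7333 and values discount at R = 1.2.
At maturity the claim pays: V(4,0)=41.7900, V(4,1)=8.2400, V(4,2)=289.1100, V(4,3)=260.7900, V(4,4)=336.7600
Node (3,0) S=79.0157: V=(p*·8.2400+(1−p*)·41.7900)/1.2=14.3222; Δ=(8.2400−41.7900)/(107.4613−60.0519)=-0.7077; B=V−Δ·S=70.2389
Node (3,1) S=141.3965: V=(p*·289.1100+(1−p*)·8.2400)/1.2=178.5094; Δ=(289.1100−8.2400)/(192.2992−107.4613)=3.3107; B=V−Δ·S=-289.6072
Node (3,2) S=253.0253: V=(p*·260.7900+(1−p*)·289.1100)/1.2=223.6183; Δ=(260.7900−289.1100)/(344.1144−192.2992)=-0.1865; B=V−Δ·S=270.8183
Node (3,3) S=452.7821: V=(p*·336.7600+(1−p*)·260.7900)/1.2=263.7511; Δ=(336.7600−260.7900)/(615.7836−344.1144)=0.2796; B=V−Δ·S=137.1344
Node (2,0) S=103.9680: V=(p*·178.5094+(1−p*)·14.3222)/1.2=112.2718; Δ=(178.5094−14.3222)/(141.3965−79.0157)=2.6320; B=V−Δ·S=-161.3735
Node (2,1) S=186.0480: V=(p*·223.6183+(1−p*)·178.5094)/1.2=176.3244; Δ=(223.6183−178.5094)/(253.0253−141.3965)=0.4041; B=V−Δ·S=101.1429
Node (2,2) S=332.9280: V=(p*·263.7511+(1−p*)·223.6183)/1.2=210.8742; Δ=(263.7511−223.6183)/(452.7821−253.0253)=0.2009; B=V−Δ·S=143.9862
Node (1,0) S=136.8000: V=(p*·176.3244+(1−p*)·112.2718)/1.2=132.7031; Δ=(176.3244−112.2718)/(186.0480−103.9680)=0.7804; B=V−Δ·S=25.9488
Node (1,1) S=244.8000: V=(p*·210.8742+(1−p*)·176.3244)/1.2=168.0508; Δ=(210.8742−176.3244)/(332.9280−186.0480)=0.2352; B=V−Δ·S=110.4678
Node (0,0) S=180.0000: V=(p*·168.0508+(1−p*)·132.7031)/1.2=132.1873; Δ=(168.0508−132.7031)/(244.8000−136.8000)=0.3273; B=V−Δ·S=73.2745
Verification: the root portfolio costs Δ(0,0)·S0 + B(0,0) = 132.1873, matching V0.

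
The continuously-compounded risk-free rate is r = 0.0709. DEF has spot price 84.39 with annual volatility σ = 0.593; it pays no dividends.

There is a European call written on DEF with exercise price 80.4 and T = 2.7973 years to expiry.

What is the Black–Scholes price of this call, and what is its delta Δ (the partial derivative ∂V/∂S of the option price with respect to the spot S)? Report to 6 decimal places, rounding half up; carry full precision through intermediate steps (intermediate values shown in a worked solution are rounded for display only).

price = 38.596278
Δ = 0.771775

σ√T = 0.593·√2.7973 = 0.991800
d₁ = (ln(S/K) + (r+σ²/2)T) / (σ√T) = (ln(84.39/80.4) + (0.0709+0.593²/2)·2.7973) / 0.991800 = (0.048435 + 0.690162) / 0.991800 = 0.744704
d₂ = d₁ − σ√T = 0.744704 − 0.991800 = -0.247097
e^{−rT} = 0.820100
N(d₁) = 0.771775,  N(d₂) = 0.402417
Call price V = S·N(d₁) − K·e^{−rT}·N(d₂) = 65.130052 − 26.533775 = 38.596278
Δ = N(d₁) = 0.771775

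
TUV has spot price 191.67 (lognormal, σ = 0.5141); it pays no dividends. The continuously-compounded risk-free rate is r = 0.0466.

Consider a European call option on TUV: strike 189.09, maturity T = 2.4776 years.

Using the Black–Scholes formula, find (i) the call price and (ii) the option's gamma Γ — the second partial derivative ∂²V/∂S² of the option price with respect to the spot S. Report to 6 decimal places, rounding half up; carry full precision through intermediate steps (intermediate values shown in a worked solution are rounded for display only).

σ√T = 0.5141·√2.4776 = 0.809214
d₁ = (ln(S/K) + (r+σ²/2)T) / (σ√T) = (ln(191.67/189.09) + (0.0466+0.5141²/2)·2.4776) / 0.809214 = (0.013552 + 0.442870) / 0.809214 = 0.564031
d₂ = d₁ − σ√T = 0.564031 − 0.809214 = -0.245183
e^{−rT} = 0.890960
N(d₁) = 0.713633,  N(d₂) = 0.403158
Call price V = S·N(d₁) − K·e^{−rT}·N(d₂) = 136.782129 − 67.920572 = 68.861557
φ(d₁) = (1/√(2π))·e^{−d₁²/2} = 0.340274
Γ = φ(d₁) / (S·σ·√T) = 0.002194

price = 68.861557
Γ = 0.002194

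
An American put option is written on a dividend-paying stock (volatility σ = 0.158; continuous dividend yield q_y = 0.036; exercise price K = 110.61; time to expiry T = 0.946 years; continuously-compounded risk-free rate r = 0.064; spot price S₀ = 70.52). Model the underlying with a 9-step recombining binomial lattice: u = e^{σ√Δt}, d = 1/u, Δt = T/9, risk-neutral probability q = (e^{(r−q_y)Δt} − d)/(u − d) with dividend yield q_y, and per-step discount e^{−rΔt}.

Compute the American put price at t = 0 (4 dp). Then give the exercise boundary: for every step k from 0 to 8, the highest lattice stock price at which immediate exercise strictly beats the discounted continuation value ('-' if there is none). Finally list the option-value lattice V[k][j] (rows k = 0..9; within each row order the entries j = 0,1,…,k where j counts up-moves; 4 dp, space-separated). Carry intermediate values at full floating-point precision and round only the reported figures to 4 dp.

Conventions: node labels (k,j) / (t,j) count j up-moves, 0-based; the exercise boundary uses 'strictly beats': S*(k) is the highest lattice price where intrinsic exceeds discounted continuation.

Δt=0.10511  u=1.05256  d=0.95006  q=0.51595  discount=0.99330
step 9 (expiry): payoffs max(K−S,0) = 66.1375 61.3397 56.0243 50.1355 43.6114 36.3835 28.3758 19.5042 9.6756 0.0000
step 8: (k=8,j=0): S=46.8100, K−S=63.8000, hold=63.2352 ⇒ V=63.8000 exercise | (k=8,j=1): S=51.8599, K−S=58.7501, hold=58.2043 ⇒ V=58.7501 exercise | (k=8,j=2): S=57.4547, K−S=53.1553, hold=52.6307 ⇒ V=53.1553 exercise | (k=8,j=3): S=63.6530, K−S=46.9570, hold=46.4558 ⇒ V=46.9570 exercise | (k=8,j=4): S=70.5200, K−S=40.0900, hold=39.6148 ⇒ V=40.0900 exercise | (k=8,j=5): S=78.1278, K−S=32.4822, hold=32.0357 ⇒ V=32.4822 exercise | (k=8,j=6): S=86.5564, K−S=24.0536, hold=23.6389 ⇒ V=24.0536 exercise | (k=8,j=7): S=95.8942, K−S=14.7158, hold=14.3363 ⇒ V=14.7158 exercise | (k=8,j=8): S=106.2395, K−S=4.3705, hold=4.6520 ⇒ V=4.6520 continue  boundary S*=95.8942
step 7: (k=7,j=0): S=49.2703, K−S=61.3397, hold=60.7842 ⇒ V=61.3397 exercise | (k=7,j=1): S=54.5857, K−S=56.0243, hold=55.4889 ⇒ V=56.0243 exercise | (k=7,j=2): S=60.4745, K−S=50.1355, hold=49.6223 ⇒ V=50.1355 exercise | (k=7,j=3): S=66.9986, K−S=43.6114, hold=43.1229 ⇒ V=43.6114 exercise | (k=7,j=4): S=74.2265, K−S=36.3835, hold=35.9222 ⇒ V=36.3835 exercise | (k=7,j=5): S=82.2342, K−S=28.3758, hold=27.9448 ⇒ V=28.3758 exercise | (k=7,j=6): S=91.1058, K−S=19.5042, hold=19.1067 ⇒ V=19.5042 exercise | (k=7,j=7): S=100.9344, K−S=9.6756, hold=9.4595 ⇒ V=9.6756 exercise  boundary S*=100.9344
step 6: (k=6,j=0): S=51.8599, K−S=58.7501, hold=58.2043 ⇒ V=58.7501 exercise | (k=6,j=1): S=57.4547, K−S=53.1553, hold=52.6307 ⇒ V=53.1553 exercise | (k=6,j=2): S=63.6530, K−S=46.9570, hold=46.4558 ⇒ V=46.9570 exercise | (k=6,j=3): S=70.5200, K−S=40.0900, hold=39.6148 ⇒ V=40.0900 exercise | (k=6,j=4): S=78.1278, K−S=32.4822, hold=32.0357 ⇒ V=32.4822 exercise | (k=6,j=5): S=86.5564, K−S=24.0536, hold=23.6389 ⇒ V=24.0536 exercise | (k=6,j=6): S=95.8942, K−S=14.7158, hold=14.3363 ⇒ V=14.7158 exercise  boundary S*=95.8942
step 5: (k=5,j=0): S=54.5857, K−S=56.0243, hold=55.4889 ⇒ V=56.0243 exercise | (k=5,j=1): S=60.4745, K−S=50.1355, hold=49.6223 ⇒ V=50.1355 exercise | (k=5,j=2): S=66.9986, K−S=43.6114, hold=43.1229 ⇒ V=43.6114 exercise | (k=5,j=3): S=74.2265, K−S=36.3835, hold=35.9222 ⇒ V=36.3835 exercise | (k=5,j=4): S=82.2342, K−S=28.3758, hold=27.9448 ⇒ V=28.3758 exercise | (k=5,j=5): S=91.1058, K−S=19.5042, hold=19.1067 ⇒ V=19.5042 exercise  boundary S*=91.1058
step 4: (k=4,j=0): S=57.4547, K−S=53.1553, hold=52.6307 ⇒ V=53.1553 exercise | (k=4,j=1): S=63.6530, K−S=46.9570, hold=46.4558 ⇒ V=46.9570 exercise | (k=4,j=2): S=70.5200, K−S=40.0900, hold=39.6148 ⇒ V=40.0900 exercise | (k=4,j=3): S=78.1278, K−S=32.4822, hold=32.0357 ⇒ V=32.4822 exercise | (k=4,j=4): S=86.5564, K−S=24.0536, hold=23.6389 ⇒ V=24.0536 exercise  boundary S*=86.5564
step 3: (k=3,j=0): S=60.4745, K−S=50.1355, hold=49.6223 ⇒ V=50.1355 exercise | (k=3,j=1): S=66.9986, K−S=43.6114, hold=43.1229 ⇒ V=43.6114 exercise | (k=3,j=2): S=74.2265, K−S=36.3835, hold=35.9222 ⇒ V=36.3835 exercise | (k=3,j=3): S=82.2342, K−S=28.3758, hold=27.9448 ⇒ V=28.3758 exercise  boundary S*=82.2342
step 2: (k=2,j=0): S=63.6530, K−S=46.9570, hold=46.4558 ⇒ V=46.9570 exercise | (k=2,j=1): S=70.5200, K−S=40.0900, hold=39.6148 ⇒ V=40.0900 exercise | (k=2,j=2): S=78.1278, K−S=32.4822, hold=32.0357 ⇒ V=32.4822 exercise  boundary S*=78.1278
step 1: (k=1,j=0): S=66.9986, K−S=43.6114, hold=43.1229 ⇒ V=43.6114 exercise | (k=1,j=1): S=74.2265, K−S=36.3835, hold=35.9222 ⇒ V=36.3835 exercise  boundary S*=74.2265
step 0: (k=0,j=0): S=70.5200, K−S=40.0900, hold=39.6148 ⇒ V=40.0900 exercise  boundary S*=70.5200

price = 40.0900
boundary = 70.5200 74.2265 78.1278 82.2342 86.5564 91.1058 95.8942 100.9344 95.8942
tree:
40.0900
43.6114 36.3835
46.9570 40.0900 32.4822
50.1355 43.6114 36.3835 28.3758
53.1553 46.9570 40.0900 32.4822 24.0536
56.0243 50.1355 43.6114 36.3835 28.3758 19.5042
58.7501 53.1553 46.9570 40.0900 32.4822 24.0536 14.7158
61.3397 56.0243 50.1355 43.6114 36.3835 28.3758 19.5042 9.6756
63.8000 58.7501 53.1553 46.9570 40.0900 32.4822 24.0536 14.7158 4.6520
66.1375 61.3397 56.0243 50.1355 43.6114 36.3835 28.3758 19.5042 9.6756 0.0000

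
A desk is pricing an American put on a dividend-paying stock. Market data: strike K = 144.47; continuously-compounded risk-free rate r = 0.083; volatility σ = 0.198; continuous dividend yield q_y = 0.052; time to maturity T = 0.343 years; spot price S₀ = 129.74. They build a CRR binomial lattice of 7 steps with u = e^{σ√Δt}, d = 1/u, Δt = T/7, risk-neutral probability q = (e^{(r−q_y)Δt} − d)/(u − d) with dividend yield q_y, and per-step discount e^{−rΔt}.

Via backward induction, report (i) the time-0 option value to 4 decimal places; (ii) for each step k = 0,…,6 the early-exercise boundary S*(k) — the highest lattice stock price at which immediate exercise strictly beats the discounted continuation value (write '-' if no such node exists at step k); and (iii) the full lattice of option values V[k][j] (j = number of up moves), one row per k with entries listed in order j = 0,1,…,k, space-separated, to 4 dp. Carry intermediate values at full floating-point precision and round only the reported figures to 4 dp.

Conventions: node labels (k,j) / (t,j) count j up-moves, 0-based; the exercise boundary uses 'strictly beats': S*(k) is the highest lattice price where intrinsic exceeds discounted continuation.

price = 15.4161
boundary = - 124.1764 118.8514 124.1764 118.8514 124.1764 129.7400
tree:
15.4161
20.2936 10.7856
25.6186 15.0905 6.6761
30.7152 20.2936 10.1400 3.3532
35.5933 25.6186 14.7437 5.7338 1.0595
40.2622 30.7152 20.2936 9.4524 2.1552 0.0000
44.7309 35.5933 25.6186 14.7300 4.3838 0.0000 0.0000
49.0080 40.2622 30.7152 20.2936 8.9171 0.0000 0.0000 0.0000

params: Δt=0.04900 u=1.04480 d=0.95712 q=0.50638 e^(-rΔt)=0.99594
t_7 payoffs: 49.0080 40.2622 30.7152 20.2936 8.9171 0.0000 0.0000 0.0000
t_6: node(6,0) S=99.7391 payoff=44.7309 vs cont=44.3984 → 44.7309 [stop]  node(6,1) S=108.8767 payoff=35.5933 vs cont=35.2840 → 35.5933 [stop]  node(6,2) S=118.8514 payoff=25.6186 vs cont=25.3347 → 25.6186 [stop]  node(6,3) S=129.7400 payoff=14.7300 vs cont=14.4738 → 14.7300 [stop]  node(6,4) S=141.6261 payoff=2.8439 vs cont=4.3838 → 4.3838 [wait]  node(6,5) S=154.6012 payoff=0.0000 vs cont=0.0000 → 0.0000 [wait]  node(6,6) S=168.7650 payoff=0.0000 vs cont=0.0000 → 0.0000 [wait]  ⇒ S*(6)=129.7400
t_5: node(5,0) S=104.2078 payoff=40.2622 vs cont=39.9411 → 40.2622 [stop]  node(5,1) S=113.7548 payoff=30.7152 vs cont=30.4183 → 30.7152 [stop]  node(5,2) S=124.1764 payoff=20.2936 vs cont=20.0232 → 20.2936 [stop]  node(5,3) S=135.5529 payoff=8.9171 vs cont=9.4524 → 9.4524 [wait]  node(5,4) S=147.9715 payoff=0.0000 vs cont=2.1552 → 2.1552 [wait]  node(5,5) S=161.5280 payoff=0.0000 vs cont=0.0000 → 0.0000 [wait]  ⇒ S*(5)=124.1764
t_4: node(4,0) S=108.8767 payoff=35.5933 vs cont=35.2840 → 35.5933 [stop]  node(4,1) S=118.8514 payoff=25.6186 vs cont=25.3347 → 25.6186 [stop]  node(4,2) S=129.7400 payoff=14.7300 vs cont=14.7437 → 14.7437 [wait]  node(4,3) S=141.6261 payoff=2.8439 vs cont=5.7338 → 5.7338 [wait]  node(4,4) S=154.6012 payoff=0.0000 vs cont=1.0595 → 1.0595 [wait]  ⇒ S*(4)=118.8514
t_3: node(3,0) S=113.7548 payoff=30.7152 vs cont=30.4183 → 30.7152 [stop]  node(3,1) S=124.1764 payoff=20.2936 vs cont=20.0301 → 20.2936 [stop]  node(3,2) S=135.5529 payoff=8.9171 vs cont=10.1400 → 10.1400 [wait]  node(3,3) S=147.9715 payoff=0.0000 vs cont=3.3532 → 3.3532 [wait]  ⇒ S*(3)=124.1764
t_2: node(2,0) S=118.8514 payoff=25.6186 vs cont=25.3347 → 25.6186 [stop]  node(2,1) S=129.7400 payoff=14.7300 vs cont=15.0905 → 15.0905 [wait]  node(2,2) S=141.6261 payoff=2.8439 vs cont=6.6761 → 6.6761 [wait]  ⇒ S*(2)=118.8514
t_1: node(1,0) S=124.1764 payoff=20.2936 vs cont=20.2050 → 20.2936 [stop]  node(1,1) S=135.5529 payoff=8.9171 vs cont=10.7856 → 10.7856 [wait]  ⇒ S*(1)=124.1764
t_0: node(0,0) S=129.7400 payoff=14.7300 vs cont=15.4161 → 15.4161 [wait]  ⇒ S*(0)=-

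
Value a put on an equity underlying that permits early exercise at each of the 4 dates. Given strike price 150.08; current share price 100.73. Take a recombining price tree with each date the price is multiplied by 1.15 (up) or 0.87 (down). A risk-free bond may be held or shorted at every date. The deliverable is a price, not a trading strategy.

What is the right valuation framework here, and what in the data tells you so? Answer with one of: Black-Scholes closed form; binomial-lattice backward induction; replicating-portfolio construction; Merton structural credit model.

framework: binomial-lattice backward induction

Key observation: the defining feature is the embedded early-exercise option across 4 discrete dates on the spot-100.73 tree; pricing the strike-150.08 put means working backward with an exercise test at every node.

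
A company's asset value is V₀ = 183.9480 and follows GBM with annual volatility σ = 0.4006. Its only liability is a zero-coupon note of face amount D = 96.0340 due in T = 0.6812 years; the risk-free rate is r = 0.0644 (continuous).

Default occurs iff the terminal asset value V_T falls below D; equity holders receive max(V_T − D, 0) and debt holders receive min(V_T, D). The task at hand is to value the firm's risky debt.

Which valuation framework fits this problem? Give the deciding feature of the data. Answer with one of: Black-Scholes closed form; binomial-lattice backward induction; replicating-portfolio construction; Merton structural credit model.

Key observation: the question is about default risk generated by asset-value dynamics against a debt face of 96.0340 — the structural framework prices exactly that.

framework: Merton structural credit model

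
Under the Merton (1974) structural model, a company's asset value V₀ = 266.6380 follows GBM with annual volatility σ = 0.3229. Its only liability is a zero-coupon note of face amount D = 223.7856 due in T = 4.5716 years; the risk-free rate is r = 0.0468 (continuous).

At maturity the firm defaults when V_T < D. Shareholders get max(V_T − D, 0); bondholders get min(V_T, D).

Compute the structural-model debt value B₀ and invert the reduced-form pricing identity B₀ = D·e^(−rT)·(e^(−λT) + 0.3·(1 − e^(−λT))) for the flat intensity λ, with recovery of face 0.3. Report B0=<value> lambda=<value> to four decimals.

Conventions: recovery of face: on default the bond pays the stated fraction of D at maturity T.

B0=154.4147 lambda=0.0509

Equity is a call on the firm's assets struck at D = 223.7856:
d₁ = [ln(V₀/D) + (r + σ²/2)T] / (σ√T)
   = [ln(266.6380/223.7856) + (0.0468 + 0.5·0.3229²)·4.5716] / (0.3229·√4.5716)
   = [0.175203 + 0.452278] / 0.690402 = 0.908864
d₂ = d₁ − σ√T = 0.908864 − 0.690402 = 0.218462
N(d₁) = 0.818289,  N(d₂) = 0.586465,  e^(−rT) = 0.807388
E₀ = V₀·N(d₁) − D·e^(−rT)·N(d₂)
   = 266.6380·0.818289 − 223.7856·0.807388·0.586465 = 112.223328
B₀ = V₀ − E₀ = 266.6380 − 112.223328 = 154.414672
e^(−λT) = (B₀·e^(rT)/D − 0.3)/(1 − 0.3) = (154.4147·1.238562/223.7856 − 0.3)/0.7 = 0.79231749
λ = −ln(0.79231749)/4.5716 = 0.050922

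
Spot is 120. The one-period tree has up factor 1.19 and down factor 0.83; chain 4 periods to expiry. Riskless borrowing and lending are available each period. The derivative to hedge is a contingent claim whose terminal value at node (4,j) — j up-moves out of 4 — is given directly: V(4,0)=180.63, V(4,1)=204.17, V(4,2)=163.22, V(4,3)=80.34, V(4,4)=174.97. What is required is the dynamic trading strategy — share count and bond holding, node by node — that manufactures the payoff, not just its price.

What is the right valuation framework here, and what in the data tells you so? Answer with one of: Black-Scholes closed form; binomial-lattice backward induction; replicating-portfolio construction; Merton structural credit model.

Key observation: since the answer must list Δ and B at each node of the 1.19/0.83 lattice on 120, the replicating-portfolio method — solving the two-state system at every node — is the one that applies.

framework: replicating-portfolio construction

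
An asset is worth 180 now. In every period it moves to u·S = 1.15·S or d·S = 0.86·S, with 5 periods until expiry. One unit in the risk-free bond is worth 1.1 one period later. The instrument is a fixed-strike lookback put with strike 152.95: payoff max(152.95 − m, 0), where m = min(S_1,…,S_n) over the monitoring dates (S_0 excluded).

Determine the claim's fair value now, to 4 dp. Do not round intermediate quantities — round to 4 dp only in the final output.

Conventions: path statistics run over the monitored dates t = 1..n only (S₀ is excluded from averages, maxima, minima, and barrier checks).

price = 0.5937

Set p* = 0.8276 (from d < R < u); the path-dependent value is the discounted p*-expectation over all price paths.
Enumerate all 2^5 = 32 price paths (U = up ×1.15, D = down ×0.86); each path with k up-moves has probability p*^k·(1−p*)^(5−k).
DDDDD: m=84.6769, payoff=68.2731, prob=0.000152
UDDDD: m=113.2307, payoff=39.7193, prob=0.000731
DUDDD: m=113.2307, payoff=39.7193, prob=0.000731
UUDDD: m=151.4131, payoff=1.5369, prob=0.003510
DDUDD: m=113.2307, payoff=39.7193, prob=0.000731
UDUDD: m=151.4131, payoff=1.5369, prob=0.003510
DUUDD: m=151.4131, payoff=1.5369, prob=0.003510
UUUDD: m=202.4710, payoff=0.0000, prob=0.016849
DDDUD: m=113.2307, payoff=39.7193, prob=0.000731
UDDUD: m=151.4131, payoff=1.5369, prob=0.003510
DUDUD: m=151.4131, payoff=1.5369, prob=0.003510
UUDUD: m=202.4710, payoff=0.0000, prob=0.016849
DDUUD: m=133.1280, payoff=19.8220, prob=0.003510
UDUUD: m=178.0200, payoff=0.0000, prob=0.016849
DUUUD: m=154.8000, payoff=0.0000, prob=0.016849
UUUUD: m=207.0000, payoff=0.0000, prob=0.080877
DDDDU: m=98.4615, payoff=54.4885, prob=0.000731
UDDDU: m=131.6636, payoff=21.2864, prob=0.003510
DUDDU: m=131.6636, payoff=21.2864, prob=0.003510
UUDDU: m=176.0618, payoff=0.0000, prob=0.016849
DDUDU: m=131.6636, payoff=21.2864, prob=0.003510
UDUDU: m=176.0618, payoff=0.0000, prob=0.016849
DUUDU: m=154.8000, payoff=0.0000, prob=0.016849
UUUDU: m=207.0000, payoff=0.0000, prob=0.080877
DDDUU: m=114.4901, payoff=38.4599, prob=0.003510
UDDUU: m=153.0972, payoff=0.0000, prob=0.016849
DUDUU: m=153.0972, payoff=0.0000, prob=0.016849
UUDUU: m=204.7230, payoff=0.0000, prob=0.080877
DDUUU: m=133.1280, payoff=19.8220, prob=0.016849
UDUUU: m=178.0200, payoff=0.0000, prob=0.080877
DUUUU: m=154.8000, payoff=0.0000, prob=0.080877
UUUUU: m=207.0000, payoff=0.0000, prob=0.388210
Price = Σ prob·payoff / R^5 = 0.956151 / 1.610510 = 0.5937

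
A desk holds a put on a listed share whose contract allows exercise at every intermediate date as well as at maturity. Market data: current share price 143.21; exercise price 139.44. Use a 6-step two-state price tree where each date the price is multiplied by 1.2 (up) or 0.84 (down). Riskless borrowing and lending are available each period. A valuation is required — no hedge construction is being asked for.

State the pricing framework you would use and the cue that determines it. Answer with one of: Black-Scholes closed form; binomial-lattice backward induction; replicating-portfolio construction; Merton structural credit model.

framework: binomial-lattice backward induction

Key observation: the put (strike 139.44 on spot 143.21) is American-style on a 6-step discrete price model, so the early-exercise decision at every node requires stepwise backward valuation — a closed form cannot price the exercise right.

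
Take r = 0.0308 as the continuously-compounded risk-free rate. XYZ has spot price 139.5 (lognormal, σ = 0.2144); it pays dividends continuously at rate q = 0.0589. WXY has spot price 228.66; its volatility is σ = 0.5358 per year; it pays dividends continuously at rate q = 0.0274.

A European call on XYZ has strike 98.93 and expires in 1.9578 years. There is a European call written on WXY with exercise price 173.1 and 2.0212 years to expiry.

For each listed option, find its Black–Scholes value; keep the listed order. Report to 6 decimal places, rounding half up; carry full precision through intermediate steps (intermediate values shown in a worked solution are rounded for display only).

price(XYZ call K=98.93) = 34.034266
price(WXY call K=173.1) = 86.748378

[XYZ call K=98.93]
σ√T = 0.2144·√1.9578 = 0.299991
d₁ = (ln(S/K) + (r−q+σ²/2)T) / (σ√T) = (ln(139.5/98.93) + (0.0308−0.0589+0.2144²/2)·1.9578) / 0.299991 = (0.343652 − 0.010017) / 0.299991 = 1.112149
d₂ = d₁ − σ√T = 1.112149 − 0.299991 = 0.812158
e^{−rT} = 0.941482
e^{−qT} = 0.891086
N(d₁) = 0.866963,  N(d₂) = 0.791649
price = S·e^{−qT}·N(d₁) − K·e^{−rT}·N(d₂) = 107.769128 − 73.734862 = 34.034266
[WXY call K=173.1]
σ√T = 0.5358·√2.0212 = 0.761741
d₁ = (ln(S/K) + (r−q+σ²/2)T) / (σ√T) = (ln(228.66/173.1) + (0.0308−0.0274+0.5358²/2)·2.0212) / 0.761741 = (0.278367 + 0.296997) / 0.761741 = 0.755327
d₂ = d₁ − σ√T = 0.755327 − 0.761741 = -0.006414
e^{−rT} = 0.939645
e^{−qT} = 0.946125
N(d₁) = 0.774974,  N(d₂) = 0.497441
price = S·e^{−qT}·N(d₁) − K·e^{−rT}·N(d₂) = 167.658463 − 80.910086 = 86.748378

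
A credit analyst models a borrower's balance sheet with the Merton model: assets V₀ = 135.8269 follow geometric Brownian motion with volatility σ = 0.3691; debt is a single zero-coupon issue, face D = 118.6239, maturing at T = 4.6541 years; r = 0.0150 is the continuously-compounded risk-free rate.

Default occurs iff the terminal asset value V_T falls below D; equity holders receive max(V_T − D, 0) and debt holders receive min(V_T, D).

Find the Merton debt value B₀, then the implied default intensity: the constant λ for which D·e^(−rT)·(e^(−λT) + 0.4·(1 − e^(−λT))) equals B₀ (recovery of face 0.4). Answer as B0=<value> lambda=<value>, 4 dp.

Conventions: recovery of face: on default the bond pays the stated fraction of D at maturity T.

Equity is a call on the firm's assets struck at D = 118.6239:
d₁ = [ln(V₀/D) + (r + σ²/2)T] / (σ√T)
   = [ln(135.8269/118.6239) + (0.0150 + 0.5·0.3691²)·4.6541] / (0.3691·√4.6541)
   = [0.135423 + 0.386837] / 0.796273 = 0.655881
d₂ = d₁ − σ√T = 0.655881 − 0.796273 = -0.140392
N(d₁) = 0.744050,  N(d₂) = 0.444175,  e^(−rT) = 0.932570
E₀ = V₀·N(d₁) − D·e^(−rT)·N(d₂)
   = 135.8269·0.744050 − 118.6239·0.932570·0.444175 = 51.925057
B₀ = V₀ − E₀ = 135.8269 − 51.925057 = 83.901843
e^(−λT) = (B₀·e^(rT)/D − 0.4)/(1 − 0.4) = (83.9018·1.072306/118.6239 − 0.4)/0.6 = 0.59739010
λ = −ln(0.59739010)/4.6541 = 0.110695

B0=83.9018 lambda=0.1107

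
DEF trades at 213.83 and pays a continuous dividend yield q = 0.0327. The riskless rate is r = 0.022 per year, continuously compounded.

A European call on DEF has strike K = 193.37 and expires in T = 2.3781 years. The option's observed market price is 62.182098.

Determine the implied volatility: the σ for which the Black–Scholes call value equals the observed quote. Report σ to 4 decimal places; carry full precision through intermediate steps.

sigma = 0.4773

At σ = 0.4773 the Black–Scholes value reproduces the quote:
σ√T = 0.4773·√2.3781 = 0.736049
d₁ = (ln(S/K) + (r−q+σ²/2)T) / (σ√T) = (ln(213.83/193.37) + (0.022−0.0327+0.4773²/2)·2.3781) / 0.736049 = (0.100576 + 0.245438) / 0.736049 = 0.470097
d₂ = d₁ − σ√T = 0.470097 − 0.736049 = -0.265952
e^{−rT} = 0.949027
e^{−qT} = 0.925183
N(d₁) = 0.680857,  N(d₂) = 0.395138
V = S·e^{−qT}·N(d₁) − K·e^{−rT}·N(d₂) = 134.695202 − 72.513103 = 62.182098 (matching the quote); vega is positive throughout, so no other σ reproduces this price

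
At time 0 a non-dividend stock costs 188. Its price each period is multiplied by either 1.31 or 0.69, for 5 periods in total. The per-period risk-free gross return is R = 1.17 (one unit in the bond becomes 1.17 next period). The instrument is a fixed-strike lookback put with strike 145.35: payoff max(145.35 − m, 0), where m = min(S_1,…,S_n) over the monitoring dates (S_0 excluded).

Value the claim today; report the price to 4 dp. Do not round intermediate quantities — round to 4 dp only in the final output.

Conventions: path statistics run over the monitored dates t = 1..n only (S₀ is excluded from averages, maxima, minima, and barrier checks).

Under the martingale measure an up-move has probability p* = 0.7742; value the claim as the probability-weighted average of per-path payoffs, discounted 5 periods at R = 1.17.
Enumerate all 2^5 = 32 price paths (U = up ×1.31, D = down ×0.69); each path with k up-moves has probability p*^k·(1−p*)^(5−k).
DDDDD: m=29.4038, payoff=115.9462, prob=0.000587
UDDDD: m=55.8246, payoff=89.5254, prob=0.002013
DUDDD: m=55.8246, payoff=89.5254, prob=0.002013
UUDDD: m=105.9858, payoff=39.3642, prob=0.006901
DDUDD: m=55.8246, payoff=89.5254, prob=0.002013
UDUDD: m=105.9858, payoff=39.3642, prob=0.006901
DUUDD: m=105.9858, payoff=39.3642, prob=0.006901
UUUDD: m=201.2194, payoff=0.0000, prob=0.023660
DDDUD: m=55.8246, payoff=89.5254, prob=0.002013
UDDUD: m=105.9858, payoff=39.3642, prob=0.006901
DUDUD: m=105.9858, payoff=39.3642, prob=0.006901
UUDUD: m=201.2194, payoff=0.0000, prob=0.023660
DDUUD: m=89.5068, payoff=55.8432, prob=0.006901
UDUUD: m=169.9332, payoff=0.0000, prob=0.023660
DUUUD: m=129.7200, payoff=15.6300, prob=0.023660
UUUUD: m=246.2800, payoff=0.0000, prob=0.081121
DDDDU: m=42.6142, payoff=102.7358, prob=0.002013
UDDDU: m=80.9052, payoff=64.4448, prob=0.006901
DUDDU: m=80.9052, payoff=64.4448, prob=0.006901
UUDDU: m=153.6026, payoff=0.0000, prob=0.023660
DDUDU: m=80.9052, payoff=64.4448, prob=0.006901
UDUDU: m=153.6026, payoff=0.0000, prob=0.023660
DUUDU: m=129.7200, payoff=15.6300, prob=0.023660
UUUDU: m=246.2800, payoff=0.0000, prob=0.081121
DDDUU: m=61.7597, payoff=83.5903, prob=0.006901
UDDUU: m=117.2539, payoff=28.0961, prob=0.023660
DUDUU: m=117.2539, payoff=28.0961, prob=0.023660
UUDUU: m=222.6125, payoff=0.0000, prob=0.081121
DDUUU: m=89.5068, payoff=55.8432, prob=0.023660
UDUUU: m=169.9332, payoff=0.0000, prob=0.081121
DUUUU: m=129.7200, payoff=15.6300, prob=0.081121
UUUUU: m=246.2800, payoff=0.0000, prob=0.278130
Price = Σ prob·payoff / R^5 = 9.308634 / 2.192448 = 4.2458

price = 4.2458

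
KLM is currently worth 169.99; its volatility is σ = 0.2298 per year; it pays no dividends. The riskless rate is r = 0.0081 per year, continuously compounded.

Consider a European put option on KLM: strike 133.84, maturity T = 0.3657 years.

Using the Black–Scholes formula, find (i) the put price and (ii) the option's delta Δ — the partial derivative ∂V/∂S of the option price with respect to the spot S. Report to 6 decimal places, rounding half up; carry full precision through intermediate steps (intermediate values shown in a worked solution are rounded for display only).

price = 0.344806
Δ = -0.035047

σ√T = 0.2298·√0.3657 = 0.138967
d₁ = (ln(S/K) + (r+σ²/2)T) / (σ√T) = (ln(169.99/133.84) + (0.0081+0.2298²/2)·0.3657) / 0.138967 = (0.239095 + 0.012618) / 0.138967 = 1.811309
d₂ = d₁ − σ√T = 1.811309 − 0.138967 = 1.672342
e^{−rT} = 0.997042
N(−d₁) = 0.035047,  N(−d₂) = 0.047228
Put price V = K·e^{−rT}·N(−d₂) − S·N(−d₁) = 6.302361 − 5.957555 = 0.344806
Δ = −N(−d₁) = -0.035047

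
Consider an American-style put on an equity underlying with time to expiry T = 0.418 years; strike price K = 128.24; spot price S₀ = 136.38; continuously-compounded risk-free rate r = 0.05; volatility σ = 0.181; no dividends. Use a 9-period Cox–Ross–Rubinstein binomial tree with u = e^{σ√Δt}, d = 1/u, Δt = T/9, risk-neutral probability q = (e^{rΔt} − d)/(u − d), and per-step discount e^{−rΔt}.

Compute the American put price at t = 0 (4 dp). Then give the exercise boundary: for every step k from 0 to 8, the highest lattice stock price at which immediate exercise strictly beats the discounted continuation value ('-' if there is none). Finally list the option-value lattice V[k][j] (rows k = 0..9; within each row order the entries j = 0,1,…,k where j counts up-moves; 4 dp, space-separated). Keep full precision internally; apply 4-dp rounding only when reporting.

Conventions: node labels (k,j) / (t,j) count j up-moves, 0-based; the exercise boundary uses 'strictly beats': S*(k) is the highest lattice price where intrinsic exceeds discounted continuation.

price = 2.3040
boundary = - - - - - 112.2141 116.6778 112.2141 116.6778
tree:
2.3040
3.6177 1.1018
5.5304 1.8686 0.3991
8.1937 3.0972 0.7431 0.0834
11.7034 4.9912 1.3630 0.1742 0.0000
16.0259 7.7664 2.4522 0.3639 0.0000 0.0000
20.3188 11.5622 4.2978 0.7599 0.0000 0.0000 0.0000
24.4474 16.0259 7.2560 1.5869 0.0000 0.0000 0.0000 0.0000
28.4182 20.3188 11.5622 3.3141 0.0000 0.0000 0.0000 0.0000 0.0000
32.2370 24.4474 16.0259 6.9210 0.0000 0.0000 0.0000 0.0000 0.0000 0.0000

Δt=0.04644  u=1.03978  d=0.96174  q=0.52004  discount=0.99768
step 9 (expiry): payoffs max(K−S,0) = 32.2370 24.4474 16.0259 6.9210 0.0000 0.0000 0.0000 0.0000 0.0000 0.0000
step 8: (k=8,j=0): S=99.8218, K−S=28.4182, hold=28.1207 ⇒ V=28.4182 exercise | (k=8,j=1): S=107.9212, K−S=20.3188, hold=20.0213 ⇒ V=20.3188 exercise | (k=8,j=2): S=116.6778, K−S=11.5622, hold=11.2648 ⇒ V=11.5622 exercise | (k=8,j=3): S=126.1448, K−S=2.0952, hold=3.3141 ⇒ V=3.3141 continue | (k=8,j=4): S=136.3800, K−S=0.0000, hold=0.0000 ⇒ V=0.0000 continue | (k=8,j=5): S=147.4456, K−S=0.0000, hold=0.0000 ⇒ V=0.0000 continue | (k=8,j=6): S=159.4091, K−S=0.0000, hold=0.0000 ⇒ V=0.0000 continue | (k=8,j=7): S=172.3433, K−S=0.0000, hold=0.0000 ⇒ V=0.0000 continue | (k=8,j=8): S=186.3270, K−S=0.0000, hold=0.0000 ⇒ V=0.0000 continue  boundary S*=116.6778
step 7: (k=7,j=0): S=103.7926, K−S=24.4474, hold=24.1500 ⇒ V=24.4474 exercise | (k=7,j=1): S=112.2141, K−S=16.0259, hold=15.7284 ⇒ V=16.0259 exercise | (k=7,j=2): S=121.3190, K−S=6.9210, hold=7.2560 ⇒ V=7.2560 continue | (k=7,j=3): S=131.1626, K−S=0.0000, hold=1.5869 ⇒ V=1.5869 continue | (k=7,j=4): S=141.8049, K−S=0.0000, hold=0.0000 ⇒ V=0.0000 continue | (k=7,j=5): S=153.3107, K−S=0.0000, hold=0.0000 ⇒ V=0.0000 continue | (k=7,j=6): S=165.7501, K−S=0.0000, hold=0.0000 ⇒ V=0.0000 continue | (k=7,j=7): S=179.1988, K−S=0.0000, hold=0.0000 ⇒ V=0.0000 continue  boundary S*=112.2141
step 6: (k=6,j=0): S=107.9212, K−S=20.3188, hold=20.0213 ⇒ V=20.3188 exercise | (k=6,j=1): S=116.6778, K−S=11.5622, hold=11.4386 ⇒ V=11.5622 exercise | (k=6,j=2): S=126.1448, K−S=2.0952, hold=4.2978 ⇒ V=4.2978 continue | (k=6,j=3): S=136.3800, K−S=0.0000, hold=0.7599 ⇒ V=0.7599 continue | (k=6,j=4): S=147.4456, K−S=0.0000, hold=0.0000 ⇒ V=0.0000 continue | (k=6,j=5): S=159.4091, K−S=0.0000, hold=0.0000 ⇒ V=0.0000 continue | (k=6,j=6): S=172.3433, K−S=0.0000, hold=0.0000 ⇒ V=0.0000 continue  boundary S*=116.6778
step 5: (k=5,j=0): S=112.2141, K−S=16.0259, hold=15.7284 ⇒ V=16.0259 exercise | (k=5,j=1): S=121.3190, K−S=6.9210, hold=7.7664 ⇒ V=7.7664 continue | (k=5,j=2): S=131.1626, K−S=0.0000, hold=2.4522 ⇒ V=2.4522 continue | (k=5,j=3): S=141.8049, K−S=0.0000, hold=0.3639 ⇒ V=0.3639 continue | (k=5,j=4): S=153.3107, K−S=0.0000, hold=0.0000 ⇒ V=0.0000 continue | (k=5,j=5): S=165.7501, K−S=0.0000, hold=0.0000 ⇒ V=0.0000 continue  boundary S*=112.2141
step 4: (k=4,j=0): S=116.6778, K−S=11.5622, hold=11.7034 ⇒ V=11.7034 continue | (k=4,j=1): S=126.1448, K−S=2.0952, hold=4.9912 ⇒ V=4.9912 continue | (k=4,j=2): S=136.3800, K−S=0.0000, hold=1.3630 ⇒ V=1.3630 continue | (k=4,j=3): S=147.4456, K−S=0.0000, hold=0.1742 ⇒ V=0.1742 continue | (k=4,j=4): S=159.4091, K−S=0.0000, hold=0.0000 ⇒ V=0.0000 continue  boundary S*=-
step 3: (k=3,j=0): S=121.3190, K−S=6.9210, hold=8.1937 ⇒ V=8.1937 continue | (k=3,j=1): S=131.1626, K−S=0.0000, hold=3.0972 ⇒ V=3.0972 continue | (k=3,j=2): S=141.8049, K−S=0.0000, hold=0.7431 ⇒ V=0.7431 continue | (k=3,j=3): S=153.3107, K−S=0.0000, hold=0.0834 ⇒ V=0.0834 continue  boundary S*=-
step 2: (k=2,j=0): S=126.1448, K−S=2.0952, hold=5.5304 ⇒ V=5.5304 continue | (k=2,j=1): S=136.3800, K−S=0.0000, hold=1.8686 ⇒ V=1.8686 continue | (k=2,j=2): S=147.4456, K−S=0.0000, hold=0.3991 ⇒ V=0.3991 continue  boundary S*=-
step 1: (k=1,j=0): S=131.1626, K−S=0.0000, hold=3.6177 ⇒ V=3.6177 continue | (k=1,j=1): S=141.8049, K−S=0.0000, hold=1.1018 ⇒ V=1.1018 continue  boundary S*=-
step 0: (k=0,j=0): S=136.3800, K−S=0.0000, hold=2.3040 ⇒ V=2.3040 continue  boundary S*=-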